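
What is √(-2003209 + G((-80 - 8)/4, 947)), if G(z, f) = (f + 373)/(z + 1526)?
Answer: I*√17700346969/94 ≈ 1415.3*I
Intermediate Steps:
G(z, f) = (373 + f)/(1526 + z)
√(-2003209 + G((-80 - 8)/4, 947)) = √(-2003209 + (373 + 947)/(1526 + (-80 - 8)/4)) = √(-2003209 + 1320/(1526 - 88*¼)) = √(-2003209 + 1320/(1526 - 22)) = √(-2003209 + 1320/1504) = √(-2003209 + (1/1504)*1320) = √(-2003209 + 165/188) = √(-376603127/188) = I*√17700346969/94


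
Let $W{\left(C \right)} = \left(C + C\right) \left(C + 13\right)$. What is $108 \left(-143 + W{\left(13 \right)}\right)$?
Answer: $57564$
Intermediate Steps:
$W{\left(C \right)} = 2 C \left(13 + C\right)$
$108 \left(-143 + W{\left(13 \right)}\right) = 108 \left(-143 + 2 \cdot 13 \left(13 + 13\right)\right) = 108 \left(-143 + 2 \cdot 13 \cdot 26\right) = 108 \left(-143 + 676\right) = 108 \cdot 533 = 57564$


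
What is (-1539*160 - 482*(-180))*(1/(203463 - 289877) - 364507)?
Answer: 2511691019866260/43207 ≈ 5.8132e+10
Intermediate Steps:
(-1539*160 - 482*(-180))*(1/(203463 - 289877) - 364507) = (-246240 + 86760)*(1/(-86414) - 364507) = -159480*(-1/86414 - 364507) = -159480*(-31498507899/86414) = 2511691019866260/43207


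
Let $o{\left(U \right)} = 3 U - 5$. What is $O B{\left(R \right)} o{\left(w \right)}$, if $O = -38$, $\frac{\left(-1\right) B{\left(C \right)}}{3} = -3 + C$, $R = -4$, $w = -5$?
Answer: $15960$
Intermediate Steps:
$B{\left(C \right)} = 9 - 3 C$ ($B{\left(C \right)} = - 3 \left(-3 + C\right) = 9 - 3 C$)
$o{\left(U \right)} = -5 + 3 U$
$O B{\left(R \right)} o{\left(w \right)} = - 38 \left(9 - -12\right) \left(-5 + 3 \left(-5\right)\right) = - 38 \left(9 + 12\right) \left(-5 - 15\right) = \left(-38\right) 21 \left(-20\right) = \left(-798\right) \left(-20\right) = 15960$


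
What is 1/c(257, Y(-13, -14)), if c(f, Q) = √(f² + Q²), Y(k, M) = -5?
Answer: √66074/66074 ≈ 0.0038903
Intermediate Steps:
c(f, Q) = √(Q² + f²)
1/c(257, Y(-13, -14)) = 1/(√((-5)² + 257²)) = 1/(√(25 + 66049)) = 1/(√66074) = √66074/66074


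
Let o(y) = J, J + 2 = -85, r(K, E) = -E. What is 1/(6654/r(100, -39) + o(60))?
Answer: 13/1087 ≈ 0.011960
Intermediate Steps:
J = -87 (J = -2 - 85 = -87)
o(y) = -87
1/(6654/r(100, -39) + o(60)) = 1/(6654/((-1*(-39))) - 87) = 1/(6654/39 - 87) = 1/(6654*(1/39) - 87) = 1/(2218/13 - 87) = 1/(1087/13) = 13/1087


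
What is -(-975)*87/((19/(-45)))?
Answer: -3817125/19 ≈ -2.0090e+5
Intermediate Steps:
-(-975)*87/((19/(-45))) = -(-975)*87/((19*(-1/45))) = -(-975)*87/(-19/45) = -(-975)*87*(-45/19) = -(-975)*(-3915)/19 = -1*3817125/19 = -3817125/19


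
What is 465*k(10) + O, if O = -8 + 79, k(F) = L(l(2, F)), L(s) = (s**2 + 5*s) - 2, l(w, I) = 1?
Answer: 1931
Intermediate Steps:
L(s) = -2 + s**2 + 5*s
k(F) = 4 (k(F) = -2 + 1**2 + 5*1 = -2 + 1 + 5 = 4)
O = 71
465*k(10) + O = 465*4 + 71 = 1860 + 71 = 1931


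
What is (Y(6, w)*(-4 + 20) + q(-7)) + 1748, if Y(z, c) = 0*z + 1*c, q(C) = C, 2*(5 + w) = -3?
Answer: 1637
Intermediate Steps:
w = -13/2 (w = -5 + (1/2)*(-3) = -5 - 3/2 = -13/2 ≈ -6.5000)
Y(z, c) = c (Y(z, c) = 0 + c = c)
(Y(6, w)*(-4 + 20) + q(-7)) + 1748 = (-13*(-4 + 20)/2 - 7) + 1748 = (-13/2*16 - 7) + 1748 = (-104 - 7) + 1748 = -111 + 1748 = 1637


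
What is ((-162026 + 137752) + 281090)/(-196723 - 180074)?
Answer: -256816/376797 ≈ -0.68158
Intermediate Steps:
((-162026 + 137752) + 281090)/(-196723 - 180074) = (-24274 + 281090)/(-376797) = 256816*(-1/376797) = -256816/376797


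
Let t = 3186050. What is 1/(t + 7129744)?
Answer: 1/10315794 ≈ 9.6939e-8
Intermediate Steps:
1/(t + 7129744) = 1/(3186050 + 7129744) = 1/10315794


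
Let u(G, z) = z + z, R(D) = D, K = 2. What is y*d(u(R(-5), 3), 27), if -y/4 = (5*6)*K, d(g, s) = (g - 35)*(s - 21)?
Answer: 41760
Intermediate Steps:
u(G, z) = 2*z
d(g, s) = (-35 + g)*(-21 + s)
y = -240 (y = -4*5*6*2 = -120*2 = -4*60 = -240)
y*d(u(R(-5), 3), 27) = -240*(735 - 35*27 - 42*3 + (2*3)*27) = -240*(735 - 945 - 21*6 + 6*27) = -240*(735 - 945 - 126 + 162) = -240*(-174) = 41760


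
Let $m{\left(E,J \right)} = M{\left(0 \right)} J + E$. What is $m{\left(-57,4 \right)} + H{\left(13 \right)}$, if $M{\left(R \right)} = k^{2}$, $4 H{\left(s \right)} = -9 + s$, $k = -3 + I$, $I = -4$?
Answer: $140$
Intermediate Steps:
$k = -7$ ($k = -3 - 4 = -7$)
$H{\left(s \right)} = - \frac{9}{4} + \frac{s}{4}$ ($H{\left(s \right)} = \frac{-9 + s}{4} = - \frac{9}{4} + \frac{s}{4}$)
$M{\left(R \right)} = 49$ ($M{\left(R \right)} = \left(-7\right)^{2} = 49$)
$m{\left(E,J \right)} = E + 49 J$ ($m{\left(E,J \right)} = 49 J + E = E + 49 J$)
$m{\left(-57,4 \right)} + H{\left(13 \right)} = \left(-57 + 49 \cdot 4\right) + \left(- \frac{9}{4} + \frac{1}{4} \cdot 13\right) = \left(-57 + 196\right) + \left(- \frac{9}{4} + \frac{13}{4}\right) = 139 + 1 = 140$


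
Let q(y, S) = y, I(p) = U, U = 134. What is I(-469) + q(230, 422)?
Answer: 364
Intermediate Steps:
I(p) = 134
I(-469) + q(230, 422) = 134 + 230 = 364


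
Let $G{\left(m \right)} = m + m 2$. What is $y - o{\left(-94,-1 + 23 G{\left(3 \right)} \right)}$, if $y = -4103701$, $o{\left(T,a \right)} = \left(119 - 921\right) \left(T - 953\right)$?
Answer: $-4943395$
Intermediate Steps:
$G{\left(m \right)} = 3 m$ ($G{\left(m \right)} = m + 2 m = 3 m$)
$o{\left(T,a \right)} = 764306 - 802 T$ ($o{\left(T,a \right)} = - 802 \left(-953 + T\right) = 764306 - 802 T$)
$y - o{\left(-94,-1 + 23 G{\left(3 \right)} \right)} = -4103701 - \left(764306 - -75388\right) = -4103701 - \left(764306 + 75388\right) = -4103701 - 839694 = -4943395$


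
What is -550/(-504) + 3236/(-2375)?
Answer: -162347/598500 ≈ -0.27126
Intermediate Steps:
-550/(-504) + 3236/(-2375) = -550*(-1/504) + 3236*(-1/2375) = 275/252 - 3236/2375 = -162347/598500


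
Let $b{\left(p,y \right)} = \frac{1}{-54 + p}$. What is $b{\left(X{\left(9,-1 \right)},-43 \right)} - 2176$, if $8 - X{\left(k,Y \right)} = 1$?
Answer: $- \frac{102273}{47} \approx -2176.0$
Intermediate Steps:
$X{\left(k,Y \right)} = 7$ ($X{\left(k,Y \right)} = 8 - 1 = 7$)
$b{\left(X{\left(9,-1 \right)},-43 \right)} - 2176 = \frac{1}{-54 + 7} - 2176 = \frac{1}{-47} - 2176 = - \frac{1}{47} - 2176 = - \frac{102273}{47}$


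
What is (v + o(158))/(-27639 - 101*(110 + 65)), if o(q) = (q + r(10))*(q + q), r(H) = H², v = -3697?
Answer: -77831/45314 ≈ -1.7176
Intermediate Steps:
o(q) = 2*q*(100 + q) (o(q) = (q + 10²)*(q + q) = (q + 100)*(2*q) = (100 + q)*(2*q) = 2*q*(100 + q))
(v + o(158))/(-27639 - 101*(110 + 65)) = (-3697 + 2*158*(100 + 158))/(-27639 - 101*(110 + 65)) = (-3697 + 2*158*258)/(-27639 - 101*175) = (-3697 + 81528)/(-27639 - 17675) = 77831/(-45314) = 77831*(-1/45314) = -77831/45314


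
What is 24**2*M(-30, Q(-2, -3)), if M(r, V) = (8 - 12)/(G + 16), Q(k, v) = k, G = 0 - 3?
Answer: -2304/13 ≈ -177.23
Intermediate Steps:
G = -3
M(r, V) = -4/13 (M(r, V) = (8 - 12)/(-3 + 16) = -4/13)
24**2*M(-30, Q(-2, -3)) = 24**2*(-4/13) = 576*(-4/13) = -2304/13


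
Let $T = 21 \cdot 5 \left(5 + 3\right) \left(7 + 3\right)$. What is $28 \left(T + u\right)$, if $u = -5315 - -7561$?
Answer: $298088$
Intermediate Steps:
$T = 8400$ ($T = 105 \cdot 8 \cdot 10 = 105 \cdot 80 = 8400$)
$u = 2246$ ($u = -5315 + 7561 = 2246$)
$28 \left(T + u\right) = 28 \left(8400 + 2246\right) = 28 \cdot 10646 = 298088$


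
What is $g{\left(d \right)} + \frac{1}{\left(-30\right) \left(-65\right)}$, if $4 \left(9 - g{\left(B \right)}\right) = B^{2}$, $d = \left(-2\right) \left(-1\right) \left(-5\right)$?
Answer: $- \frac{31199}{1950} \approx -15.999$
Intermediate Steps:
$d = -10$ ($d = 2 \left(-5\right) = -10$)
$g{\left(B \right)} = 9 - \frac{B^{2}}{4}$
$g{\left(d \right)} + \frac{1}{\left(-30\right) \left(-65\right)} = \left(9 - \frac{\left(-10\right)^{2}}{4}\right) + \frac{1}{\left(-30\right) \left(-65\right)} = \left(9 - 25\right) - - \frac{1}{1950} = \left(9 - 25\right) + \frac{1}{1950} = -16 + \frac{1}{1950} = - \frac{31199}{1950}$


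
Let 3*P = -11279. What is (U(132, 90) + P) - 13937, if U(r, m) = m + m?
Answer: -52550/3 ≈ -17517.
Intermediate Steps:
U(r, m) = 2*m
P = -11279/3 (P = (⅓)*(-11279) = -11279/3 ≈ -3759.7)
(U(132, 90) + P) - 13937 = (2*90 - 11279/3) - 13937 = (180 - 11279/3) - 13937 = -10739/3 - 13937 = -52550/3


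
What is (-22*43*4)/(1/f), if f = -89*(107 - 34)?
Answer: 24584648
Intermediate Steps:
f = -6497 (f = -89*73 = -6497)
(-22*43*4)/(1/f) = (-22*43*4)/(1/(-6497)) = (-946*4)/(-1/6497) = -3784*(-6497) = 24584648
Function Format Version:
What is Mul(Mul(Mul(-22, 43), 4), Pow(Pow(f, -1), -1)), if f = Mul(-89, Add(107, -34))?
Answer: 24584648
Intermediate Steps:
f = -6497 (f = Mul(-89, 73) = -6497)
Mul(Mul(Mul(-22, 43), 4), Pow(Pow(f, -1), -1)) = Mul(Mul(Mul(-22, 43), 4), Pow(Pow(-6497, -1), -1)) = Mul(Mul(-946, 4), Pow(Rational(-1, 6497), -1)) = Mul(-3784, -6497) = 24584648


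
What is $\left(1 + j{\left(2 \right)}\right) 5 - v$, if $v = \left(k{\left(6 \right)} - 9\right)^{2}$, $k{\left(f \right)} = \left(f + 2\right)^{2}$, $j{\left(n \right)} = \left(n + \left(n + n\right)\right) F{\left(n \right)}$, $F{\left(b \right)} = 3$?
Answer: $-2930$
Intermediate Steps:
$j{\left(n \right)} = 9 n$ ($j{\left(n \right)} = \left(n + \left(n + n\right)\right) 3 = \left(n + 2 n\right) 3 = 3 n 3 = 9 n$)
$k{\left(f \right)} = \left(2 + f\right)^{2}$
$v = 3025$ ($v = \left(\left(2 + 6\right)^{2} - 9\right)^{2} = \left(8^{2} - 9\right)^{2} = \left(64 - 9\right)^{2} = 55^{2} = 3025$)
$\left(1 + j{\left(2 \right)}\right) 5 - v = \left(1 + 9 \cdot 2\right) 5 - 3025 = \left(1 + 18\right) 5 - 3025 = 19 \cdot 5 - 3025 = 95 - 3025 = -2930$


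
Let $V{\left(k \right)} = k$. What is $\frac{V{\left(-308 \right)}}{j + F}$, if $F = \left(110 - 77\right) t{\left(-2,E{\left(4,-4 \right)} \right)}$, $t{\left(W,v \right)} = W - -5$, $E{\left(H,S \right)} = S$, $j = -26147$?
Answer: $\frac{7}{592} \approx 0.011824$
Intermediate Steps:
$t{\left(W,v \right)} = 5 + W$ ($t{\left(W,v \right)} = W + 5 = 5 + W$)
$F = 99$ ($F = \left(110 - 77\right) \left(5 - 2\right) = 33 \cdot 3 = 99$)
$\frac{V{\left(-308 \right)}}{j + F} = - \frac{308}{-26147 + 99} = - \frac{308}{-26048} = \left(-308\right) \left(- \frac{1}{26048}\right) = \frac{7}{592}$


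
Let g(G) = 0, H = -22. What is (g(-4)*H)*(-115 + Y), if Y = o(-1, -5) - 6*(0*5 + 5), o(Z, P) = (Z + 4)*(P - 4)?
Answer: 0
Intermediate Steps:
o(Z, P) = (-4 + P)*(4 + Z) (o(Z, P) = (4 + Z)*(-4 + P) = (-4 + P)*(4 + Z))
Y = -57 (Y = (-16 - 4*(-1) + 4*(-5) - 5*(-1)) - 6*(0*5 + 5) = (-16 + 4 - 20 + 5) - 6*(0 + 5) = -27 - 6*5 = -27 - 30 = -57)
(g(-4)*H)*(-115 + Y) = (0*(-22))*(-115 - 57) = 0*(-172) = 0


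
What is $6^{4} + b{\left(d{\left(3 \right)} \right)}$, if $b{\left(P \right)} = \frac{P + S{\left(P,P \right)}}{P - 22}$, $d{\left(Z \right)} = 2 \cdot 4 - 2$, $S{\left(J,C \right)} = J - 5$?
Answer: $\frac{20729}{16} \approx 1295.6$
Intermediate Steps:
$S{\left(J,C \right)} = -5 + J$
$d{\left(Z \right)} = 6$ ($d{\left(Z \right)} = 8 - 2 = 6$)
$b{\left(P \right)} = \frac{-5 + 2 P}{-22 + P}$ ($b{\left(P \right)} = \frac{P + \left(-5 + P\right)}{P - 22} = \frac{-5 + 2 P}{-22 + P}$)
$6^{4} + b{\left(d{\left(3 \right)} \right)} = 6^{4} + \frac{-5 + 2 \cdot 6}{-22 + 6} = 1296 + \frac{-5 + 12}{-16} = 1296 - \frac{7}{16} = \frac{20729}{16}$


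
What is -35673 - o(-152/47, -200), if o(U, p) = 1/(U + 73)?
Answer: -116971814/3279 ≈ -35673.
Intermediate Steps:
o(U, p) = 1/(73 + U)
-35673 - o(-152/47, -200) = -35673 - 1/(73 - 152/47) = -35673 - 1/3279/47 = -35673 - 1*47/3279 = -35673 - 47/3279 = -116971814/3279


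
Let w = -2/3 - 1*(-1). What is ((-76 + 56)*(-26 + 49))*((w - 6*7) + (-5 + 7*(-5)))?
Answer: 112700/3 ≈ 37567.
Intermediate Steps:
w = ⅓ (w = -2*⅓ + 1 = -⅔ + 1 = ⅓ ≈ 0.33333)
((-76 + 56)*(-26 + 49))*((w - 6*7) + (-5 + 7*(-5))) = ((-76 + 56)*(-26 + 49))*((⅓ - 6*7) + (-5 + 7*(-5))) = (-20*23)*((⅓ - 42) + (-5 - 35)) = -460*(-125/3 - 40) = -460*(-245/3) = 112700/3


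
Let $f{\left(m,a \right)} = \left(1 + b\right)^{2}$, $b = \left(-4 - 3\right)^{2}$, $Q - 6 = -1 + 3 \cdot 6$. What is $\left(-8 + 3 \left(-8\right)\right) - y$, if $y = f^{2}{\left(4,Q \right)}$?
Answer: $-6250032$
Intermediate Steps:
$Q = 23$ ($Q = 6 + \left(-1 + 3 \cdot 6\right) = 6 + \left(-1 + 18\right) = 6 + 17 = 23$)
$b = 49$ ($b = \left(-7\right)^{2} = 49$)
$f{\left(m,a \right)} = 2500$ ($f{\left(m,a \right)} = \left(1 + 49\right)^{2} = 50^{2} = 2500$)
$y = 6250000$ ($y = 2500^{2} = 6250000$)
$\left(-8 + 3 \left(-8\right)\right) - y = \left(-8 + 3 \left(-8\right)\right) - 6250000 = \left(-8 - 24\right) - 6250000 = -32 - 6250000 = -6250032$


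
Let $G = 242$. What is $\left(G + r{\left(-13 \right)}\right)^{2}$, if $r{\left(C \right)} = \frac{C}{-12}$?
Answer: $\frac{8508889}{144} \approx 59090.0$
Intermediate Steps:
$r{\left(C \right)} = - \frac{C}{12}$ ($r{\left(C \right)} = C \left(- \frac{1}{12}\right) = - \frac{C}{12}$)
$\left(G + r{\left(-13 \right)}\right)^{2} = \left(242 - - \frac{13}{12}\right)^{2} = \left(242 + \frac{13}{12}\right)^{2} = \left(\frac{2917}{12}\right)^{2} = \frac{8508889}{144}$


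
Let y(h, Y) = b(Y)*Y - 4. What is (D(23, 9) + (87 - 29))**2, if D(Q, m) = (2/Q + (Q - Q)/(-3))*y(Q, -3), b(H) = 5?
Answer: 1679616/529 ≈ 3175.1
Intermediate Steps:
y(h, Y) = -4 + 5*Y (y(h, Y) = 5*Y - 4 = -4 + 5*Y)
D(Q, m) = -38/Q (D(Q, m) = (2/Q + (Q - Q)/(-3))*(-4 + 5*(-3)) = (2/Q + 0*(-1/3))*(-4 - 15) = (2/Q + 0)*(-19) = (2/Q)*(-19) = -38/Q)
(D(23, 9) + (87 - 29))**2 = (-38/23 + (87 - 29))**2 = (-38*1/23 + 58)**2 = (-38/23 + 58)**2 = (1296/23)**2 = 1679616/529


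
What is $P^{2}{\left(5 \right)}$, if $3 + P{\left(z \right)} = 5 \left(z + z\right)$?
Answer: $2209$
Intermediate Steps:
$P{\left(z \right)} = -3 + 10 z$ ($P{\left(z \right)} = -3 + 5 \left(z + z\right) = -3 + 5 \cdot 2 z = -3 + 10 z$)
$P^{2}{\left(5 \right)} = \left(-3 + 10 \cdot 5\right)^{2} = \left(-3 + 50\right)^{2} = 47^{2} = 2209$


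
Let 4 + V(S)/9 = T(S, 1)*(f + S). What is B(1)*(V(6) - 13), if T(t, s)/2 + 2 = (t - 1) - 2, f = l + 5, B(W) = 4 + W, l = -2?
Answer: 565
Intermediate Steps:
f = 3 (f = -2 + 5 = 3)
T(t, s) = -10 + 2*t (T(t, s) = -4 + 2*((t - 1) - 2) = -4 + 2*((-1 + t) - 2) = -4 + 2*(-3 + t) = -4 + (-6 + 2*t) = -10 + 2*t)
V(S) = -36 + 9*(-10 + 2*S)*(3 + S) (V(S) = -36 + 9*((-10 + 2*S)*(3 + S)) = -36 + 9*(-10 + 2*S)*(3 + S))
B(1)*(V(6) - 13) = (4 + 1)*((-306 - 36*6 + 18*6**2) - 13) = 5*((-306 - 216 + 18*36) - 13) = 5*((-306 - 216 + 648) - 13) = 5*(126 - 13) = 5*113 = 565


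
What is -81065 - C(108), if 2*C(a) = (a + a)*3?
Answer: -81389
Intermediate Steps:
C(a) = 3*a (C(a) = ((a + a)*3)/2 = ((2*a)*3)/2 = (6*a)/2 = 3*a)
-81065 - C(108) = -81065 - 3*108 = -81065 - 1*324 = -81065 - 324 = -81389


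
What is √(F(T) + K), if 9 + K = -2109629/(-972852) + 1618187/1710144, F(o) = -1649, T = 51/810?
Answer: I*√55225776319287997329533/5776795176 ≈ 40.68*I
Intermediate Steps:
T = 17/270 (T = 51*(1/810) = 17/270 ≈ 0.062963)
K = -815952271691/138643084224 (K = -9 + (-2109629/(-972852) + 1618187/1710144) = -9 + (-2109629*(-1/972852) + 1618187*(1/1710144)) = -9 + (2109629/972852 + 1618187/1710144) = -9 + 431835486325/138643084224 = -815952271691/138643084224 ≈ -5.8853)
√(F(T) + K) = √(-1649 - 815952271691/138643084224) = √(-229438398157067/138643084224) = I*√55225776319287997329533/5776795176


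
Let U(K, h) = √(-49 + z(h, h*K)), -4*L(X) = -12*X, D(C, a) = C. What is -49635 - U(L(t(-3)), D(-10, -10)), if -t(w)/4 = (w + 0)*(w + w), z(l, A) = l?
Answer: -49635 - I*√59 ≈ -49635.0 - 7.6811*I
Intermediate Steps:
t(w) = -8*w² (t(w) = -4*(w + 0)*(w + w) = -4*w*2*w = -8*w²)
L(X) = 3*X (L(X) = -(-3)*X = 3*X)
U(K, h) = √(-49 + h)
-49635 - U(L(t(-3)), D(-10, -10)) = -49635 - √(-49 - 10) = -49635 - √(-59) = -49635 - I*√59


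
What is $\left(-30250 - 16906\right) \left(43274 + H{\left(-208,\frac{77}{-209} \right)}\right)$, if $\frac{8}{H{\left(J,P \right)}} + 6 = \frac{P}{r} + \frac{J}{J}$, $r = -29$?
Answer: $- \frac{1401859981216}{687} \approx -2.0406 \cdot 10^{9}$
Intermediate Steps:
$H{\left(J,P \right)} = \frac{8}{-5 - \frac{P}{29}}$ ($H{\left(J,P \right)} = \frac{8}{-6 + \left(\frac{P}{-29} + \frac{J}{J}\right)} = \frac{8}{-6 + \left(P \left(- \frac{1}{29}\right) + 1\right)} = \frac{8}{-6 - \left(-1 + \frac{P}{29}\right)} = \frac{8}{-5 - \frac{P}{29}}$)
$\left(-30250 - 16906\right) \left(43274 + H{\left(-208,\frac{77}{-209} \right)}\right) = \left(-30250 - 16906\right) \left(43274 - \frac{232}{145 + \frac{77}{-209}}\right) = - 47156 \left(43274 - \frac{232}{145 + 77 \left(- \frac{1}{209}\right)}\right) = - 47156 \left(43274 - \frac{232}{145 - \frac{7}{19}}\right) = - 47156 \left(43274 - \frac{232}{\frac{2748}{19}}\right) = - 47156 \left(43274 - \frac{1102}{687}\right) = \left(-47156\right) \frac{29728136}{687} = - \frac{1401859981216}{687}$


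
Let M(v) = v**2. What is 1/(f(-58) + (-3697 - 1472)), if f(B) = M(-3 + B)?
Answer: -1/1448 ≈ -0.00069061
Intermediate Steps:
f(B) = (-3 + B)**2
1/(f(-58) + (-3697 - 1472)) = 1/((-3 - 58)**2 + (-3697 - 1472)) = 1/((-61)**2 - 5169) = 1/(3721 - 5169) = 1/(-1448) = -1/1448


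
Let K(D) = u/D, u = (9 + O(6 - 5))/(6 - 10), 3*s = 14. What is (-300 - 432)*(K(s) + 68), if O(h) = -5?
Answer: -347334/7 ≈ -49619.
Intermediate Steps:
s = 14/3 (s = (⅓)*14 = 14/3 ≈ 4.6667)
u = -1 (u = (9 - 5)/(6 - 10) = 4/(-4) = 4*(-¼) = -1)
K(D) = -1/D
(-300 - 432)*(K(s) + 68) = (-300 - 432)*(-1/14/3 + 68) = -732*(-1*3/14 + 68) = -732*(-3/14 + 68) = -732*949/14 = -347334/7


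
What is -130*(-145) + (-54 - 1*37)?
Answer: 18759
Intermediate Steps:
-130*(-145) + (-54 - 1*37) = 18850 + (-54 - 37) = 18850 - 91 = 18759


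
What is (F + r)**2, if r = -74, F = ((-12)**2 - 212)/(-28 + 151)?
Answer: 84088900/15129 ≈ 5558.1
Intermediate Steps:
F = -68/123 (F = (144 - 212)/123 = -68*1/123 = -68/123 ≈ -0.55285)
(F + r)**2 = (-68/123 - 74)**2 = (-9170/123)**2 = 84088900/15129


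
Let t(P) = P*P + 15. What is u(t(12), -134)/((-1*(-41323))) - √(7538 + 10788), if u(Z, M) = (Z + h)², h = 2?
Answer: 25921/41323 - 7*√374 ≈ -134.75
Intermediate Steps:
t(P) = 15 + P² (t(P) = P² + 15 = 15 + P²)
u(Z, M) = (2 + Z)² (u(Z, M) = (Z + 2)² = (2 + Z)²)
u(t(12), -134)/((-1*(-41323))) - √(7538 + 10788) = (2 + (15 + 12²))²/((-1*(-41323))) - √(7538 + 10788) = (2 + (15 + 144))²/41323 - √18326 = (2 + 159)²*(1/41323) - 7*√374 = 161²*(1/41323) - 7*√374 = 25921*(1/41323) - 7*√374 = 25921/41323 - 7*√374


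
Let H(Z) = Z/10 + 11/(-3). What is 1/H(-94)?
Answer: -15/196 ≈ -0.076531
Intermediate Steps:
H(Z) = -11/3 + Z/10 (H(Z) = Z*(⅒) + 11*(-⅓) = Z/10 - 11/3 = -11/3 + Z/10)
1/H(-94) = 1/(-11/3 + (⅒)*(-94)) = 1/(-11/3 - 47/5) = 1/(-196/15) = -15/196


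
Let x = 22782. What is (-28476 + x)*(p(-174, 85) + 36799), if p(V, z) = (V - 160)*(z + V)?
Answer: -378793350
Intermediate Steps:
p(V, z) = (-160 + V)*(V + z)
(-28476 + x)*(p(-174, 85) + 36799) = (-28476 + 22782)*(((-174)² - 160*(-174) - 160*85 - 174*85) + 36799) = -5694*((30276 + 27840 - 13600 - 14790) + 36799) = -5694*(29726 + 36799) = -5694*66525 = -378793350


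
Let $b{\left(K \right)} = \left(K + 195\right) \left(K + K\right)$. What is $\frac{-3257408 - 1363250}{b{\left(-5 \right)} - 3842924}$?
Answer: $\frac{2310329}{1922412} \approx 1.2018$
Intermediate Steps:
$b{\left(K \right)} = 2 K \left(195 + K\right)$ ($b{\left(K \right)} = \left(195 + K\right) 2 K = 2 K \left(195 + K\right)$)
$\frac{-3257408 - 1363250}{b{\left(-5 \right)} - 3842924} = \frac{-3257408 - 1363250}{2 \left(-5\right) \left(195 - 5\right) - 3842924} = - \frac{4620658}{2 \left(-5\right) 190 - 3842924} = - \frac{4620658}{-1900 - 3842924} = - \frac{4620658}{-3844824} = \left(-4620658\right) \left(- \frac{1}{3844824}\right) = \frac{2310329}{1922412}$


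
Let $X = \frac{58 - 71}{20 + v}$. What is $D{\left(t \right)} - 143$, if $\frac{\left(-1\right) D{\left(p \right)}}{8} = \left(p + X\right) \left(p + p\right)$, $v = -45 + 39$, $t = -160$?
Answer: $- \frac{2884841}{7} \approx -4.1212 \cdot 10^{5}$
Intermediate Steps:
$v = -6$
$X = - \frac{13}{14}$ ($X = \frac{58 - 71}{20 - 6} = - \frac{13}{14} \approx -0.92857$)
$D{\left(p \right)} = - 16 p \left(- \frac{13}{14} + p\right)$ ($D{\left(p \right)} = - 8 \left(p - \frac{13}{14}\right) \left(p + p\right) = - 8 \left(- \frac{13}{14} + p\right) 2 p = - 8 \cdot 2 p \left(- \frac{13}{14} + p\right) = - 16 p \left(- \frac{13}{14} + p\right)$)
$D{\left(t \right)} - 143 = \frac{8}{7} \left(-160\right) \left(13 - -2240\right) - 143 = \frac{8}{7} \left(-160\right) \left(13 + 2240\right) - 143 = \frac{8}{7} \left(-160\right) 2253 - 143 = - \frac{2883840}{7} - 143 = - \frac{2884841}{7}$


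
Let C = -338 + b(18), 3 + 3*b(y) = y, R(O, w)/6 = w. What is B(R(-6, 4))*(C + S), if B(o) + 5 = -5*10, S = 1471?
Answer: -62590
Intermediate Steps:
R(O, w) = 6*w
b(y) = -1 + y/3
B(o) = -55 (B(o) = -5 - 5*10 = -5 - 50 = -55)
C = -333 (C = -338 + (-1 + (1/3)*18) = -338 + (-1 + 6) = -338 + 5 = -333)
B(R(-6, 4))*(C + S) = -55*(-333 + 1471) = -55*1138 = -62590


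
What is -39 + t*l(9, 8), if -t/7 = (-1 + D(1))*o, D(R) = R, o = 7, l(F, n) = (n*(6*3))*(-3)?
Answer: -39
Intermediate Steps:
l(F, n) = -54*n (l(F, n) = (n*18)*(-3) = (18*n)*(-3) = -54*n)
t = 0 (t = -7*(-1 + 1)*7 = -0*7 = -7*0 = 0)
-39 + t*l(9, 8) = -39 + 0*(-54*8) = -39 + 0*(-432) = -39 + 0 = -39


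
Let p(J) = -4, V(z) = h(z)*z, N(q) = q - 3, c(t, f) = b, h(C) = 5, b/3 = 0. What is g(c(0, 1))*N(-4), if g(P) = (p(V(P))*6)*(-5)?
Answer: -840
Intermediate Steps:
b = 0 (b = 3*0 = 0)
c(t, f) = 0
N(q) = -3 + q
V(z) = 5*z
g(P) = 120 (g(P) = -4*6*(-5) = -24*(-5) = 120)
g(c(0, 1))*N(-4) = 120*(-3 - 4) = 120*(-7) = -840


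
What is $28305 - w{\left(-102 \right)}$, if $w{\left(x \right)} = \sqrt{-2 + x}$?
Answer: $28305 - 2 i \sqrt{26} \approx 28305.0 - 10.198 i$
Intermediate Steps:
$28305 - w{\left(-102 \right)} = 28305 - \sqrt{-2 - 102} = 28305 - \sqrt{-104} = 28305 - 2 i \sqrt{26}$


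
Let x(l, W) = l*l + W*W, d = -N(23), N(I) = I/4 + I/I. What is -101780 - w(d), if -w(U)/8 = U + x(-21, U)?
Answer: -195883/2 ≈ -97942.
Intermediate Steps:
N(I) = 1 + I/4 (N(I) = I*(¼) + 1 = I/4 + 1 = 1 + I/4)
d = -27/4 (d = -(1 + (¼)*23) = -(1 + 23/4) = -1*27/4 = -27/4 ≈ -6.7500)
x(l, W) = W² + l² (x(l, W) = l² + W² = W² + l²)
w(U) = -3528 - 8*U - 8*U² (w(U) = -8*(U + (U² + (-21)²)) = -8*(U + (U² + 441)) = -8*(U + (441 + U²)) = -8*(441 + U + U²) = -3528 - 8*U - 8*U²)
-101780 - w(d) = -101780 - (-3528 - 8*(-27/4) - 8*(-27/4)²) = -101780 - (-3528 + 54 - 8*729/16) = -101780 - (-3528 + 54 - 729/2) = -101780 - 1*(-7677/2) = -101780 + 7677/2 = -195883/2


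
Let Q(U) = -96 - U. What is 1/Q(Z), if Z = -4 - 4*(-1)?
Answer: -1/96 ≈ -0.010417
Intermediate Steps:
Z = 0 (Z = -4 + 4 = 0)
1/Q(Z) = 1/(-96 - 1*0) = 1/(-96 + 0) = 1/(-96) = -1/96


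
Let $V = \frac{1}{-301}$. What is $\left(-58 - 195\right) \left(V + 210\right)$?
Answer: $- \frac{15991877}{301} \approx -53129.0$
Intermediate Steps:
$V = - \frac{1}{301} \approx -0.0033223$
$\left(-58 - 195\right) \left(V + 210\right) = \left(-58 - 195\right) \left(- \frac{1}{301} + 210\right) = \left(-253\right) \frac{63209}{301} = - \frac{15991877}{301}$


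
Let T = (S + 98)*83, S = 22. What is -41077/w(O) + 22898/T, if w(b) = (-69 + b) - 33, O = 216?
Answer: -33876379/94620 ≈ -358.03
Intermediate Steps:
w(b) = -102 + b
T = 9960 (T = (22 + 98)*83 = 120*83 = 9960)
-41077/w(O) + 22898/T = -41077/(-102 + 216) + 22898/9960 = -41077/114 + 22898*(1/9960) = -41077*1/114 + 11449/4980 = -41077/114 + 11449/4980 = -33876379/94620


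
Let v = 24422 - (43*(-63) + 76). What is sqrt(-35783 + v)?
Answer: 2*I*sqrt(2182) ≈ 93.424*I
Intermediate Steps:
v = 27055 (v = 24422 - (-2709 + 76) = 24422 - 1*(-2633) = 24422 + 2633 = 27055)
sqrt(-35783 + v) = sqrt(-35783 + 27055) = sqrt(-8728) = 2*I*sqrt(2182)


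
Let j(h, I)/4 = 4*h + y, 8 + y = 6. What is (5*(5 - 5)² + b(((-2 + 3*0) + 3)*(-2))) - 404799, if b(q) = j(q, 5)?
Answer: -404839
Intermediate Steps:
y = -2 (y = -8 + 6 = -2)
j(h, I) = -8 + 16*h (j(h, I) = 4*(4*h - 2) = 4*(-2 + 4*h) = -8 + 16*h)
b(q) = -8 + 16*q
(5*(5 - 5)² + b(((-2 + 3*0) + 3)*(-2))) - 404799 = (5*(5 - 5)² + (-8 + 16*(((-2 + 3*0) + 3)*(-2)))) - 404799 = (5*0² + (-8 + 16*(((-2 + 0) + 3)*(-2)))) - 404799 = (5*0 + (-8 + 16*((-2 + 3)*(-2)))) - 404799 = (0 + (-8 + 16*(1*(-2)))) - 404799 = (0 + (-8 + 16*(-2))) - 404799 = (0 + (-8 - 32)) - 404799 = (0 - 40) - 404799 = -40 - 404799 = -404839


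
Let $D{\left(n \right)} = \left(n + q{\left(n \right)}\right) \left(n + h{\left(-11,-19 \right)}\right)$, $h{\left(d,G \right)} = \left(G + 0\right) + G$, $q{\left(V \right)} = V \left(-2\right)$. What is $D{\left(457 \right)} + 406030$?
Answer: $214547$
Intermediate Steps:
$q{\left(V \right)} = - 2 V$
$h{\left(d,G \right)} = 2 G$ ($h{\left(d,G \right)} = G + G = 2 G$)
$D{\left(n \right)} = - n \left(-38 + n\right)$ ($D{\left(n \right)} = \left(n - 2 n\right) \left(n + 2 \left(-19\right)\right) = - n \left(n - 38\right) = - n \left(-38 + n\right)$)
$D{\left(457 \right)} + 406030 = 457 \left(38 - 457\right) + 406030 = 457 \left(-419\right) + 406030 = -191483 + 406030 = 214547$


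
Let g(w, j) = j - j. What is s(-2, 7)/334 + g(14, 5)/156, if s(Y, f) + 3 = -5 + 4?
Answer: -2/167 ≈ -0.011976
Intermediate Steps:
s(Y, f) = -4 (s(Y, f) = -3 + (-5 + 4) = -3 - 1 = -4)
g(w, j) = 0
s(-2, 7)/334 + g(14, 5)/156 = -4/334 + 0/156 = -4*1/334 + 0*(1/156) = -2/167 + 0 = -2/167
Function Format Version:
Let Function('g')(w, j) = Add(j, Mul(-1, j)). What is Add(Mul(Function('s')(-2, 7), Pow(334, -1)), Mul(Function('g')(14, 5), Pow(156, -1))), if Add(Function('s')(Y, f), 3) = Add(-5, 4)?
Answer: Rational(-2, 167) ≈ -0.011976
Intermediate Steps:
Function('s')(Y, f) = -4 (Function('s')(Y, f) = Add(-3, Add(-5, 4)) = Add(-3, -1) = -4)
Function('g')(w, j) = 0
Add(Mul(Function('s')(-2, 7), Pow(334, -1)), Mul(Function('g')(14, 5), Pow(156, -1))) = Add(Mul(-4, Pow(334, -1)), Mul(0, Pow(156, -1))) = Add(Mul(-4, Rational(1, 334)), Mul(0, Rational(1, 156))) = Add(Rational(-2, 167), 0) = Rational(-2, 167)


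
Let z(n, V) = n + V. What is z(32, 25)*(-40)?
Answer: -2280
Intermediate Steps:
z(n, V) = V + n
z(32, 25)*(-40) = (25 + 32)*(-40) = 57*(-40) = -2280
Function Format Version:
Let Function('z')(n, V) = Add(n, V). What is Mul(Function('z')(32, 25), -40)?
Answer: -2280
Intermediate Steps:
Function('z')(n, V) = Add(V, n)
Mul(Function('z')(32, 25), -40) = Mul(Add(25, 32), -40) = Mul(57, -40) = -2280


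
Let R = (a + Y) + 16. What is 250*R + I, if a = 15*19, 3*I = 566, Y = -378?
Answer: -57184/3 ≈ -19061.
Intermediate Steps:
I = 566/3 (I = (⅓)*566 = 566/3 ≈ 188.67)
a = 285
R = -77 (R = (285 - 378) + 16 = -93 + 16 = -77)
250*R + I = 250*(-77) + 566/3 = -19250 + 566/3 = -57184/3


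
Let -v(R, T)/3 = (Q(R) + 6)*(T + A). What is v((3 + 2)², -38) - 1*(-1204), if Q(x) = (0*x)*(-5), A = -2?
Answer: 1924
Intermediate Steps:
Q(x) = 0 (Q(x) = 0*(-5) = 0)
v(R, T) = 36 - 18*T (v(R, T) = -3*(0 + 6)*(T - 2) = -18*(-2 + T) = -3*(-12 + 6*T) = 36 - 18*T)
v((3 + 2)², -38) - 1*(-1204) = (36 - 18*(-38)) - 1*(-1204) = (36 + 684) + 1204 = 720 + 1204 = 1924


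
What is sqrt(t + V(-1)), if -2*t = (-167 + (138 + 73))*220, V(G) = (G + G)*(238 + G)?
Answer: I*sqrt(5314) ≈ 72.897*I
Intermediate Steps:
V(G) = 2*G*(238 + G) (V(G) = (2*G)*(238 + G) = 2*G*(238 + G))
t = -4840 (t = -(-167 + (138 + 73))*220/2 = -(-167 + 211)*220/2 = -22*220 = -1/2*9680 = -4840)
sqrt(t + V(-1)) = sqrt(-4840 + 2*(-1)*(238 - 1)) = sqrt(-4840 + 2*(-1)*237) = sqrt(-4840 - 474) = sqrt(-5314) = I*sqrt(5314)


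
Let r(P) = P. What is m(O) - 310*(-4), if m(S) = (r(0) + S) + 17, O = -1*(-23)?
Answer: 1280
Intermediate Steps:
O = 23
m(S) = 17 + S (m(S) = (0 + S) + 17 = S + 17 = 17 + S)
m(O) - 310*(-4) = (17 + 23) - 310*(-4) = 40 + 1240 = 1280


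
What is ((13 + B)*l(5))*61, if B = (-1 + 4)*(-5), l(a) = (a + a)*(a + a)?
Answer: -12200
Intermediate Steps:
l(a) = 4*a² (l(a) = (2*a)*(2*a) = 4*a²)
B = -15 (B = 3*(-5) = -15)
((13 + B)*l(5))*61 = ((13 - 15)*(4*5²))*61 = -8*25*61 = -2*100*61 = -200*61 = -12200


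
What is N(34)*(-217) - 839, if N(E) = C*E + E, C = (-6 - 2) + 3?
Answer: 28673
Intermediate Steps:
C = -5 (C = -8 + 3 = -5)
N(E) = -4*E (N(E) = -5*E + E = -4*E)
N(34)*(-217) - 839 = -4*34*(-217) - 839 = -136*(-217) - 839 = 29512 - 839 = 28673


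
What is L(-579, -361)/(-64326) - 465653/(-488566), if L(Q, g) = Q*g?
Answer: -6013831823/2618958043 ≈ -2.2963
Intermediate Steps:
L(-579, -361)/(-64326) - 465653/(-488566) = -579*(-361)/(-64326) - 465653/(-488566) = 209019*(-1/64326) - 465653*(-1/488566) = -69673/21442 + 465653/488566 = -6013831823/2618958043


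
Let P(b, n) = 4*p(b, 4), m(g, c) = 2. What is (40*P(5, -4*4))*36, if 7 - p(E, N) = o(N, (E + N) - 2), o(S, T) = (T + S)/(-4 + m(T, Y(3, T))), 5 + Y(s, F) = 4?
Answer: 72000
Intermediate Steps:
Y(s, F) = -1 (Y(s, F) = -5 + 4 = -1)
o(S, T) = -S/2 - T/2 (o(S, T) = (T + S)/(-4 + 2) = (S + T)/(-2) = (S + T)*(-½) = -S/2 - T/2)
p(E, N) = 6 + N + E/2 (p(E, N) = 7 - (-N/2 - ((E + N) - 2)/2) = 7 - (-N/2 - (-2 + E + N)/2) = 7 - (-N/2 + (1 - E/2 - N/2)) = 7 - (1 - N - E/2) = 7 + (-1 + N + E/2) = 6 + N + E/2)
P(b, n) = 40 + 2*b (P(b, n) = 4*(6 + 4 + b/2) = 4*(10 + b/2) = 40 + 2*b)
(40*P(5, -4*4))*36 = (40*(40 + 2*5))*36 = (40*(40 + 10))*36 = (40*50)*36 = 2000*36 = 72000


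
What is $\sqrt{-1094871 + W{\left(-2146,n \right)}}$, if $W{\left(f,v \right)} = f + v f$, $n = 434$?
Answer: $i \sqrt{2028381} \approx 1424.2 i$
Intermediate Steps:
$W{\left(f,v \right)} = f + f v$
$\sqrt{-1094871 + W{\left(-2146,n \right)}} = \sqrt{-1094871 - 2146 \left(1 + 434\right)} = \sqrt{-1094871 - 933510} = \sqrt{-2028381} = i \sqrt{2028381}$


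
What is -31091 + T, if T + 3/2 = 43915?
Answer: 25645/2 ≈ 12823.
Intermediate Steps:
T = 87827/2 (T = -3/2 + 43915 = 87827/2 ≈ 43914.)
-31091 + T = -31091 + 87827/2 = 25645/2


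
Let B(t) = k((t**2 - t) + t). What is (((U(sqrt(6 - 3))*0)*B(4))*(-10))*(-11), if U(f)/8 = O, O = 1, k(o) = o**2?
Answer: 0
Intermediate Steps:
B(t) = t**4 (B(t) = ((t**2 - t) + t)**2 = (t**2)**2 = t**4)
U(f) = 8 (U(f) = 8*1 = 8)
(((U(sqrt(6 - 3))*0)*B(4))*(-10))*(-11) = (((8*0)*4**4)*(-10))*(-11) = ((0*256)*(-10))*(-11) = (0*(-10))*(-11) = 0*(-11) = 0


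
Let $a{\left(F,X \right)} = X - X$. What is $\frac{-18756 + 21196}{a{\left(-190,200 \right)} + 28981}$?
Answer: $\frac{2440}{28981} \approx 0.084193$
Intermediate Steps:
$a{\left(F,X \right)} = 0$
$\frac{-18756 + 21196}{a{\left(-190,200 \right)} + 28981} = \frac{-18756 + 21196}{0 + 28981} = \frac{2440}{28981}$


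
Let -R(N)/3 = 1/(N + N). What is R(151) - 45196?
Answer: -13649195/302 ≈ -45196.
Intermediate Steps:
R(N) = -3/(2*N) (R(N) = -3/(N + N) = -3*1/(2*N) = -3/(2*N))
R(151) - 45196 = -3/2/151 - 45196 = -3/2*1/151 - 45196 = -3/302 - 45196 = -13649195/302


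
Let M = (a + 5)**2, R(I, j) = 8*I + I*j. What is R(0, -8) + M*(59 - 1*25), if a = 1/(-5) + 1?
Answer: 28594/25 ≈ 1143.8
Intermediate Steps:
a = 4/5 (a = -1/5 + 1 = 4/5 ≈ 0.80000)
M = 841/25 (M = (4/5 + 5)**2 = (29/5)**2 = 841/25 ≈ 33.640)
R(0, -8) + M*(59 - 1*25) = 0*(8 - 8) + 841*(59 - 1*25)/25 = 0*0 + 841*(59 - 25)/25 = 0 + (841/25)*34 = 0 + 28594/25 = 28594/25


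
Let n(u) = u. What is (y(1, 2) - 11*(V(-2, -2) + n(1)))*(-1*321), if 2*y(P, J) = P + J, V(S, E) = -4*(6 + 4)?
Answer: -276381/2 ≈ -1.3819e+5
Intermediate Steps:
V(S, E) = -40 (V(S, E) = -4*10 = -40)
y(P, J) = J/2 + P/2 (y(P, J) = (P + J)/2 = (J + P)/2 = J/2 + P/2)
(y(1, 2) - 11*(V(-2, -2) + n(1)))*(-1*321) = (((½)*2 + (½)*1) - 11*(-40 + 1))*(-1*321) = ((1 + ½) - 11*(-39))*(-321) = (3/2 + 429)*(-321) = (861/2)*(-321) = -276381/2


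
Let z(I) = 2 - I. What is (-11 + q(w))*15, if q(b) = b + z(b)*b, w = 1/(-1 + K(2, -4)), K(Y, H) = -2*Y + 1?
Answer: -2835/16 ≈ -177.19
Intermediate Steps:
K(Y, H) = 1 - 2*Y
w = -1/4 (w = 1/(-1 + (1 - 2*2)) = 1/(-1 + (1 - 4)) = 1/(-1 - 3) = 1/(-4) = -1/4 ≈ -0.25000)
q(b) = b + b*(2 - b) (q(b) = b + (2 - b)*b = b + b*(2 - b))
(-11 + q(w))*15 = (-11 - (3 - 1*(-1/4))/4)*15 = (-11 - (3 + 1/4)/4)*15 = (-11 - 1/4*13/4)*15 = (-11 - 13/16)*15 = -189/16*15 = -2835/16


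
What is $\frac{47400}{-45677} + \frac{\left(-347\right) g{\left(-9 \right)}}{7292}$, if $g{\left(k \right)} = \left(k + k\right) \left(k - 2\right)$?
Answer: $- \frac{1741962381}{166538342} \approx -10.46$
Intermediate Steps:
$g{\left(k \right)} = 2 k \left(-2 + k\right)$
$\frac{47400}{-45677} + \frac{\left(-347\right) g{\left(-9 \right)}}{7292} = \frac{47400}{-45677} + \frac{\left(-347\right) 2 \left(-9\right) \left(-2 - 9\right)}{7292} = 47400 \left(- \frac{1}{45677}\right) + - 347 \cdot 2 \left(-9\right) \left(-11\right) \frac{1}{7292} = - \frac{47400}{45677} + \left(-347\right) 198 \cdot \frac{1}{7292} = - \frac{47400}{45677} - \frac{34353}{3646} = - \frac{1741962381}{166538342}$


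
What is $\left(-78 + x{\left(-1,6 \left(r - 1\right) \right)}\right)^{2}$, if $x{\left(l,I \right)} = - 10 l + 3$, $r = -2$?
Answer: $4225$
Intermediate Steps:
$x{\left(l,I \right)} = 3 - 10 l$
$\left(-78 + x{\left(-1,6 \left(r - 1\right) \right)}\right)^{2} = \left(-78 + \left(3 - -10\right)\right)^{2} = \left(-78 + \left(3 + 10\right)\right)^{2} = \left(-78 + 13\right)^{2} = \left(-65\right)^{2} = 4225$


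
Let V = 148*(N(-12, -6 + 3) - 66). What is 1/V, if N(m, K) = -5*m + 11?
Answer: 1/740 ≈ 0.0013514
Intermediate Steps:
N(m, K) = 11 - 5*m
V = 740 (V = 148*((11 - 5*(-12)) - 66) = 148*((11 + 60) - 66) = 148*(71 - 66) = 148*5 = 740)
1/V = 1/740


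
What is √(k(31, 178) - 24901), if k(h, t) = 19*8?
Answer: I*√24749 ≈ 157.32*I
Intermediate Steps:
k(h, t) = 152
√(k(31, 178) - 24901) = √(152 - 24901) = √(-24749) = I*√24749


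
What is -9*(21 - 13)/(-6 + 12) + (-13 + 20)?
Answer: -5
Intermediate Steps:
-9*(21 - 13)/(-6 + 12) + (-13 + 20) = -72/6 + 7 = -9*4/3 + 7 = -12 + 7 = -5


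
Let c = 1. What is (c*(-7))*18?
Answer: -126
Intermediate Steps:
(c*(-7))*18 = (1*(-7))*18 = -7*18 = -126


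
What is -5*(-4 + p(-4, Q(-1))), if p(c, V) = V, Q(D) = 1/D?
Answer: 25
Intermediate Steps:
Q(D) = 1/D
-5*(-4 + p(-4, Q(-1))) = -5*(-4 + 1/(-1)) = -5*(-4 - 1) = -5*(-5) = 25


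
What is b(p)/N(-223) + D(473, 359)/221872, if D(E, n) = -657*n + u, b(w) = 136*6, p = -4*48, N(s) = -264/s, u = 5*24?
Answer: 1679640331/2440592 ≈ 688.21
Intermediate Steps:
u = 120
p = -192
b(w) = 816
D(E, n) = 120 - 657*n (D(E, n) = -657*n + 120 = 120 - 657*n)
b(p)/N(-223) + D(473, 359)/221872 = 816/((-264/(-223))) + (120 - 657*359)/221872 = 816/((-264*(-1/223))) + (120 - 235863)*(1/221872) = 816/(264/223) - 235743*1/221872 = 816*(223/264) - 235743/221872 = 7582/11 - 235743/221872 = 1679640331/2440592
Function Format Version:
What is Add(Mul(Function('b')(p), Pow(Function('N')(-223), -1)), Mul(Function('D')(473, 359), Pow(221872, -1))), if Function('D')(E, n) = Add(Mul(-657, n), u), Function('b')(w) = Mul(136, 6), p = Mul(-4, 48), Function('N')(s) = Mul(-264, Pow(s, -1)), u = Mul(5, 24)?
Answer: Rational(1679640331, 2440592) ≈ 688.21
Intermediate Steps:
u = 120
p = -192
Function('b')(w) = 816
Function('D')(E, n) = Add(120, Mul(-657, n)) (Function('D')(E, n) = Add(Mul(-657, n), 120) = Add(120, Mul(-657, n)))
Add(Mul(Function('b')(p), Pow(Function('N')(-223), -1)), Mul(Function('D')(473, 359), Pow(221872, -1))) = Add(Mul(816, Pow(Mul(-264, Pow(-223, -1)), -1)), Mul(Add(120, Mul(-657, 359)), Pow(221872, -1))) = Add(Mul(816, Pow(Mul(-264, Rational(-1, 223)), -1)), Mul(Add(120, -235863), Rational(1, 221872))) = Add(Mul(816, Pow(Rational(264, 223), -1)), Mul(-235743, Rational(1, 221872))) = Add(Mul(816, Rational(223, 264)), Rational(-235743, 221872)) = Add(Rational(7582, 11), Rational(-235743, 221872)) = Rational(1679640331, 2440592)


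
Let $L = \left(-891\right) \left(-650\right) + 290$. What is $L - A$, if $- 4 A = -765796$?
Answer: $387991$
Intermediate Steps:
$A = 191449$ ($A = \left(- \frac{1}{4}\right) \left(-765796\right) = 191449$)
$L = 579440$ ($L = 579150 + 290 = 579440$)
$L - A = 579440 - 191449 = 387991$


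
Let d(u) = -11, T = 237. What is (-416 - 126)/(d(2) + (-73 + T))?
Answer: -542/153 ≈ -3.5425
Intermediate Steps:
(-416 - 126)/(d(2) + (-73 + T)) = (-416 - 126)/(-11 + (-73 + 237)) = -542/(-11 + 164) = -542/153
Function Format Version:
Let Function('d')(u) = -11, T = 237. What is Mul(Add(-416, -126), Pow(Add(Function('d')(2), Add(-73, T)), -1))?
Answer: Rational(-542, 153) ≈ -3.5425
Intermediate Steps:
Mul(Add(-416, -126), Pow(Add(Function('d')(2), Add(-73, T)), -1)) = Mul(Add(-416, -126), Pow(Add(-11, Add(-73, 237)), -1)) = Mul(-542, Pow(Add(-11, 164), -1)) = Mul(-542, Pow(153, -1)) = Mul(-542, Rational(1, 153)) = Rational(-542, 153)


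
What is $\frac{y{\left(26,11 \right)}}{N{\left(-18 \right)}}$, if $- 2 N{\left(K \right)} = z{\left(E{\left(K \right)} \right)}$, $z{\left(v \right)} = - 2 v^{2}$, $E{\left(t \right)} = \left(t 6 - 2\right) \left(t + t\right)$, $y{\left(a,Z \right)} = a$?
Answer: $\frac{13}{7840800} \approx 1.658 \cdot 10^{-6}$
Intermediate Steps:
$E{\left(t \right)} = 2 t \left(-2 + 6 t\right)$ ($E{\left(t \right)} = \left(6 t - 2\right) 2 t = \left(-2 + 6 t\right) 2 t = 2 t \left(-2 + 6 t\right)$)
$N{\left(K \right)} = 16 K^{2} \left(-1 + 3 K\right)^{2}$ ($N{\left(K \right)} = - \frac{\left(-2\right) \left(4 K \left(-1 + 3 K\right)\right)^{2}}{2} = - \frac{\left(-2\right) 16 K^{2} \left(-1 + 3 K\right)^{2}}{2} = - \frac{\left(-32\right) K^{2} \left(-1 + 3 K\right)^{2}}{2} = 16 K^{2} \left(-1 + 3 K\right)^{2}$)
$\frac{y{\left(26,11 \right)}}{N{\left(-18 \right)}} = \frac{26}{16 \left(-18\right)^{2} \left(-1 + 3 \left(-18\right)\right)^{2}} = \frac{26}{16 \cdot 324 \left(-1 - 54\right)^{2}} = \frac{26}{16 \cdot 324 \left(-55\right)^{2}} = \frac{26}{16 \cdot 324 \cdot 3025} = \frac{26}{15681600} = 26 \cdot \frac{1}{15681600} = \frac{13}{7840800}$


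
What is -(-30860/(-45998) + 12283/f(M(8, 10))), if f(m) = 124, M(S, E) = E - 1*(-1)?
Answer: -284410037/2851876 ≈ -99.727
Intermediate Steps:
M(S, E) = 1 + E (M(S, E) = E + 1 = 1 + E)
-(-30860/(-45998) + 12283/f(M(8, 10))) = -(-30860/(-45998) + 12283/124) = -(-30860*(-1/45998) + 12283*(1/124)) = -(15430/22999 + 12283/124) = -1*284410037/2851876 = -284410037/2851876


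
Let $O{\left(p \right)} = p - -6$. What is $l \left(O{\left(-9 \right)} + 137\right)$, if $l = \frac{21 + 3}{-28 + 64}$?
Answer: $\frac{268}{3} \approx 89.333$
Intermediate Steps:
$O{\left(p \right)} = 6 + p$ ($O{\left(p \right)} = p + 6 = 6 + p$)
$l = \frac{2}{3}$ ($l = \frac{24}{36} = 24 \cdot \frac{1}{36} = \frac{2}{3} \approx 0.66667$)
$l \left(O{\left(-9 \right)} + 137\right) = \frac{2 \left(\left(6 - 9\right) + 137\right)}{3} = \frac{2 \left(-3 + 137\right)}{3} = \frac{2}{3} \cdot 134 = \frac{268}{3}$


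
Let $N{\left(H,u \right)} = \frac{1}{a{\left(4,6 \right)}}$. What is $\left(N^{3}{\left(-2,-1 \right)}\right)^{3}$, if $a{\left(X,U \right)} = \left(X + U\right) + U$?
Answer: $\frac{1}{68719476736} \approx 1.4552 \cdot 10^{-11}$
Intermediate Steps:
$a{\left(X,U \right)} = X + 2 U$ ($a{\left(X,U \right)} = \left(U + X\right) + U = X + 2 U$)
$N{\left(H,u \right)} = \frac{1}{16}$ ($N{\left(H,u \right)} = \frac{1}{4 + 2 \cdot 6} = \frac{1}{4 + 12} = \frac{1}{16}$)
$\left(N^{3}{\left(-2,-1 \right)}\right)^{3} = \left(\left(\frac{1}{16}\right)^{3}\right)^{3} = \left(\frac{1}{4096}\right)^{3} = \frac{1}{68719476736}$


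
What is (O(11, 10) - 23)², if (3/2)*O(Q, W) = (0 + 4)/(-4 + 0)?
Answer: 5041/9 ≈ 560.11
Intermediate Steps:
O(Q, W) = -⅔ (O(Q, W) = 2*((0 + 4)/(-4 + 0))/3 = 2*(4/(-4))/3 = 2*(4*(-¼))/3 = (⅔)*(-1) = -⅔)
(O(11, 10) - 23)² = (-⅔ - 23)² = (-71/3)² = 5041/9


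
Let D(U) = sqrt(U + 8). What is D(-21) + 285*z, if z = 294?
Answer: 83790 + I*sqrt(13) ≈ 83790.0 + 3.6056*I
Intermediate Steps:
D(U) = sqrt(8 + U)
D(-21) + 285*z = sqrt(8 - 21) + 285*294 = sqrt(-13) + 83790 = I*sqrt(13) + 83790 = 83790 + I*sqrt(13)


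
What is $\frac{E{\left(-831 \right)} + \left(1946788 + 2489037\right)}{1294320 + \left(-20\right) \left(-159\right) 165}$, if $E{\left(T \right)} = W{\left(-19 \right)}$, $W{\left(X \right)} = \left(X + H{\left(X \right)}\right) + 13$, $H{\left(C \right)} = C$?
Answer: $\frac{73930}{30317} \approx 2.4386$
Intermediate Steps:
$W{\left(X \right)} = 13 + 2 X$ ($W{\left(X \right)} = \left(X + X\right) + 13 = 2 X + 13 = 13 + 2 X$)
$E{\left(T \right)} = -25$ ($E{\left(T \right)} = 13 + 2 \left(-19\right) = 13 - 38 = -25$)
$\frac{E{\left(-831 \right)} + \left(1946788 + 2489037\right)}{1294320 + \left(-20\right) \left(-159\right) 165} = \frac{-25 + \left(1946788 + 2489037\right)}{1294320 + \left(-20\right) \left(-159\right) 165} = \frac{-25 + 4435825}{1294320 + 3180 \cdot 165} = \frac{4435800}{1294320 + 524700} = \frac{4435800}{1819020} = 4435800 \cdot \frac{1}{1819020} = \frac{73930}{30317}$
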